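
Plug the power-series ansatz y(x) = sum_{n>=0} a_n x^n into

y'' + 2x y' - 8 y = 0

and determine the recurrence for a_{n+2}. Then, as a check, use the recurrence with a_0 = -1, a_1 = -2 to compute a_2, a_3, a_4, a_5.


Substitute y = sum_n a_n x^n.
y''(x) has coefficient (n+2)(n+1) a_{n+2} at x^n;
2 x y'(x) has coefficient 2 n a_n at x^n (shift);
-8 y(x) has coefficient -8 a_n at x^n.
Matching x^n: (n+2)(n+1) a_{n+2} + (2n - 8) a_n = 0.
Thus a_{n+2} = (-2n + 8) / ((n+1)(n+2)) * a_n.

Check with a_0 = -1, a_1 = -2 (apply the recurrence for n = 0, 1, 2, 3): a_0 = -1, a_1 = -2, a_2 = -4, a_3 = -2, a_4 = -4/3, a_5 = -1/5.

a_(n+2) = (-2n + 8) / ((n+1)(n+2)) * a_n; check: a_0 = -1, a_1 = -2, a_2 = -4, a_3 = -2, a_4 = -4/3, a_5 = -1/5


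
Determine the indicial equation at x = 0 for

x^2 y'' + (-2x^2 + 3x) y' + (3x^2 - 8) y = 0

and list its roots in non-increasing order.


Divide by x^2 to reach normal form y'' + P_1(x) y' + P_2(x) y = 0 with P_1(x) = -2 + 3/x and P_2(x) = 3 - 8/x^2.
x = 0 is a singular point because the y'-coefficient -2 + 3/x has a pole at x = 0 and the y-coefficient 3 - 8/x^2 has a pole at x = 0.
It is a regular singular point because x P_1(x) = p(x) = 3 - 2x and x^2 P_2(x) = q(x) = 3x^2 - 8 are polynomials, hence analytic at x = 0.
p(0) = 3,  q(0) = -8.
Indicial equation: r(r-1) + p(0) r + q(0) = 0, i.e. r^2 + (p(0) - 1) r + q(0) = 0, i.e. r^2 + 2 r - 8 = 0.
Discriminant: (2)^2 - 4(-8) = 36, so r = (-2 ± 6)/2.
Solving: r_1 = 2, r_2 = -4.

indicial: r^2 + 2 r - 8 = 0; roots r_1 = 2, r_2 = -4


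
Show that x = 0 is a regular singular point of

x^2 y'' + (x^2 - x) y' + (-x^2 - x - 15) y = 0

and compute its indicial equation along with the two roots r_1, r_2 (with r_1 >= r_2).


Divide by x^2 to reach normal form y'' + P_1(x) y' + P_2(x) y = 0 with P_1(x) = 1 - 1/x and P_2(x) = -1 - 1/x - 15/x^2.
x = 0 is a singular point because the y'-coefficient 1 - 1/x has a pole at x = 0 and the y-coefficient -1 - 1/x - 15/x^2 has a pole at x = 0.
It is a regular singular point because x P_1(x) = p(x) = x - 1 and x^2 P_2(x) = q(x) = -x^2 - x - 15 are polynomials, hence analytic at x = 0.
p(0) = -1,  q(0) = -15.
Indicial equation: r(r-1) + p(0) r + q(0) = 0, i.e. r^2 + (p(0) - 1) r + q(0) = 0, i.e. r^2 - 2 r - 15 = 0.
Discriminant: (-2)^2 - 4(-15) = 64, so r = (2 ± 8)/2.
Solving: r_1 = 5, r_2 = -3.

indicial: r^2 - 2 r - 15 = 0; roots r_1 = 5, r_2 = -3


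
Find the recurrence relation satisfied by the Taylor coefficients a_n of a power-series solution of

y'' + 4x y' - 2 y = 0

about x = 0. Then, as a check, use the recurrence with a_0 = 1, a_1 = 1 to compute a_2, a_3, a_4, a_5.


Substitute y = sum_n a_n x^n.
y''(x) has coefficient (n+2)(n+1) a_{n+2} at x^n;
4 x y'(x) has coefficient 4 n a_n at x^n (shift);
-2 y(x) has coefficient -2 a_n at x^n.
Matching x^n: (n+2)(n+1) a_{n+2} + (4n - 2) a_n = 0.
Thus a_{n+2} = (-4n + 2) / ((n+1)(n+2)) * a_n.

Check with a_0 = 1, a_1 = 1 (apply the recurrence for n = 0, 1, 2, 3): a_0 = 1, a_1 = 1, a_2 = 1, a_3 = -1/3, a_4 = -1/2, a_5 = 1/6.

a_(n+2) = (-4n + 2) / ((n+1)(n+2)) * a_n; check: a_0 = 1, a_1 = 1, a_2 = 1, a_3 = -1/3, a_4 = -1/2, a_5 = 1/6


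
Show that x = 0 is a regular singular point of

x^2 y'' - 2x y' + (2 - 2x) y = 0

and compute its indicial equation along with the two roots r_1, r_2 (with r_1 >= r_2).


Divide by x^2 to reach normal form y'' + P_1(x) y' + P_2(x) y = 0 with P_1(x) = -2/x and P_2(x) = -2/x + 2/x^2.
x = 0 is a singular point because the y'-coefficient -2/x has a pole at x = 0 and the y-coefficient -2/x + 2/x^2 has a pole at x = 0.
It is a regular singular point because x P_1(x) = p(x) = -2 and x^2 P_2(x) = q(x) = 2 - 2x are polynomials, hence analytic at x = 0.
p(0) = -2,  q(0) = 2.
Indicial equation: r(r-1) + p(0) r + q(0) = 0, i.e. r^2 + (p(0) - 1) r + q(0) = 0, i.e. r^2 - 3 r + 2 = 0.
Discriminant: (-3)^2 - 4(2) = 1, so r = (3 ± 1)/2.
Solving: r_1 = 2, r_2 = 1.

indicial: r^2 - 3 r + 2 = 0; roots r_1 = 2, r_2 = 1


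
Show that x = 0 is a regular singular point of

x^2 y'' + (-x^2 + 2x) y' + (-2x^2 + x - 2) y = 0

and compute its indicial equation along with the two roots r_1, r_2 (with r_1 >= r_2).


Divide by x^2 to reach normal form y'' + P_1(x) y' + P_2(x) y = 0 with P_1(x) = -1 + 2/x and P_2(x) = -2 + 1/x - 2/x^2.
x = 0 is a singular point because the y'-coefficient -1 + 2/x has a pole at x = 0 and the y-coefficient -2 + 1/x - 2/x^2 has a pole at x = 0.
It is a regular singular point because x P_1(x) = p(x) = 2 - x and x^2 P_2(x) = q(x) = -2x^2 + x - 2 are polynomials, hence analytic at x = 0.
p(0) = 2,  q(0) = -2.
Indicial equation: r(r-1) + p(0) r + q(0) = 0, i.e. r^2 + (p(0) - 1) r + q(0) = 0, i.e. r^2 + 1 r - 2 = 0.
Discriminant: (1)^2 - 4(-2) = 9, so r = (-1 ± 3)/2.
Solving: r_1 = 1, r_2 = -2.

indicial: r^2 + 1 r - 2 = 0; roots r_1 = 1, r_2 = -2


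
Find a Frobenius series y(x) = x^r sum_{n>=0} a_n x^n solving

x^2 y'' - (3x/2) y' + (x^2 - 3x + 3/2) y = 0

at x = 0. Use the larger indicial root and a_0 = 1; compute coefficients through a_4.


Write in Frobenius form y'' + (p(x)/x) y' + (q(x)/x^2) y = 0:
  p(x) = -3/2,  q(x) = x^2 - 3x + 3/2.
Indicial equation: r(r-1) + (-3/2) r + (3/2) = 0 -> roots r_1 = 3/2, r_2 = 1.
Take r = r_1 = 3/2. Let y(x) = x^r sum_{n>=0} a_n x^n with a_0 = 1.
Substitute y = x^r sum a_n x^n and match x^{r+n}. The recurrence is
  D(n) a_n - 3 a_{n-1} + 1 a_{n-2} = 0,  where D(n) = (r+n)(r+n-1) + (-3/2)(r+n) + (3/2).
  a_n = [3 a_{n-1} - 1 a_{n-2}] / D(n).
Since the indicial polynomial factors as (r - r_1)(r - r_2), D(n) = (r_1 + n - r_1)(r_1 + n - r_2) = n(n + 1/2).
Evaluating step by step (a_0 = 1):
  n = 1: D(1) = 1(1 + 1/2) = 3/2; numerator = 3(1) = 3; a_1 = (3)/(3/2) = 2
  n = 2: D(2) = 2(2 + 1/2) = 5; numerator = 3(2) - 1(1) = 5; a_2 = (5)/(5) = 1
  n = 3: D(3) = 3(3 + 1/2) = 21/2; numerator = 3(1) - 1(2) = 1; a_3 = (1)/(21/2) = 2/21
  n = 4: D(4) = 4(4 + 1/2) = 18; numerator = 3(2/21) - 1(1) = -5/7; a_4 = (-5/7)/(18) = -5/126

r = 3/2; a_0 = 1; a_1 = 2; a_2 = 1; a_3 = 2/21; a_4 = -5/126


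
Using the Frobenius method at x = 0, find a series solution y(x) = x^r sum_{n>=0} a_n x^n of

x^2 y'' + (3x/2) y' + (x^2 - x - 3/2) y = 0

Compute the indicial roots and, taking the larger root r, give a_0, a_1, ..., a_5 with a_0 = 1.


Write in Frobenius form y'' + (p(x)/x) y' + (q(x)/x^2) y = 0:
  p(x) = 3/2,  q(x) = x^2 - x - 3/2.
Indicial equation: r(r-1) + (3/2) r + (-3/2) = 0 -> roots r_1 = 1, r_2 = -3/2.
Take r = r_1 = 1. Let y(x) = x^r sum_{n>=0} a_n x^n with a_0 = 1.
Substitute y = x^r sum a_n x^n and match x^{r+n}. The recurrence is
  D(n) a_n - 1 a_{n-1} + 1 a_{n-2} = 0,  where D(n) = (r+n)(r+n-1) + (3/2)(r+n) + (-3/2).
  a_n = [1 a_{n-1} - 1 a_{n-2}] / D(n).
Since the indicial polynomial factors as (r - r_1)(r - r_2), D(n) = (r_1 + n - r_1)(r_1 + n - r_2) = n(n + 5/2).
Evaluating step by step (a_0 = 1):
  n = 1: D(1) = 1(1 + 5/2) = 7/2; numerator = 1(1) = 1; a_1 = (1)/(7/2) = 2/7
  n = 2: D(2) = 2(2 + 5/2) = 9; numerator = 1(2/7) - 1(1) = -5/7; a_2 = (-5/7)/(9) = -5/63
  n = 3: D(3) = 3(3 + 5/2) = 33/2; numerator = 1(-5/63) - 1(2/7) = -23/63; a_3 = (-23/63)/(33/2) = -46/2079
  n = 4: D(4) = 4(4 + 5/2) = 26; numerator = 1(-46/2079) - 1(-5/63) = 17/297; a_4 = (17/297)/(26) = 17/7722
  n = 5: D(5) = 5(5 + 5/2) = 75/2; numerator = 1(17/7722) - 1(-46/2079) = 1315/54054; a_5 = (1315/54054)/(75/2) = 263/405405

r = 1; a_0 = 1; a_1 = 2/7; a_2 = -5/63; a_3 = -46/2079; a_4 = 17/7722; a_5 = 263/405405


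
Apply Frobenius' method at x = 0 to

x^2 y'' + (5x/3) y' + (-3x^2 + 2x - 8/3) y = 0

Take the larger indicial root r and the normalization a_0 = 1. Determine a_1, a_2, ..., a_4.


Write in Frobenius form y'' + (p(x)/x) y' + (q(x)/x^2) y = 0:
  p(x) = 5/3,  q(x) = -3x^2 + 2x - 8/3.
Indicial equation: r(r-1) + (5/3) r + (-8/3) = 0 -> roots r_1 = 4/3, r_2 = -2.
Take r = r_1 = 4/3. Let y(x) = x^r sum_{n>=0} a_n x^n with a_0 = 1.
Substitute y = x^r sum a_n x^n and match x^{r+n}. The recurrence is
  D(n) a_n + 2 a_{n-1} - 3 a_{n-2} = 0,  where D(n) = (r+n)(r+n-1) + (5/3)(r+n) + (-8/3).
  a_n = [-2 a_{n-1} + 3 a_{n-2}] / D(n).
Since the indicial polynomial factors as (r - r_1)(r - r_2), D(n) = (r_1 + n - r_1)(r_1 + n - r_2) = n(n + 10/3).
Evaluating step by step (a_0 = 1):
  n = 1: D(1) = 1(1 + 10/3) = 13/3; numerator = -2(1) = -2; a_1 = (-2)/(13/3) = -6/13
  n = 2: D(2) = 2(2 + 10/3) = 32/3; numerator = -2(-6/13) + 3(1) = 51/13; a_2 = (51/13)/(32/3) = 153/416
  n = 3: D(3) = 3(3 + 10/3) = 19; numerator = -2(153/416) + 3(-6/13) = -441/208; a_3 = (-441/208)/(19) = -441/3952
  n = 4: D(4) = 4(4 + 10/3) = 88/3; numerator = -2(-441/3952) + 3(153/416) = 10485/7904; a_4 = (10485/7904)/(88/3) = 31455/695552

r = 4/3; a_0 = 1; a_1 = -6/13; a_2 = 153/416; a_3 = -441/3952; a_4 = 31455/695552


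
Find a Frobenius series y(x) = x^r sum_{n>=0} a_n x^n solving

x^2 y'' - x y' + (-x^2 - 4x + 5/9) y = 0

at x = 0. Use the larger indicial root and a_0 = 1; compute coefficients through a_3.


Write in Frobenius form y'' + (p(x)/x) y' + (q(x)/x^2) y = 0:
  p(x) = -1,  q(x) = -x^2 - 4x + 5/9.
Indicial equation: r(r-1) + (-1) r + (5/9) = 0 -> roots r_1 = 5/3, r_2 = 1/3.
Take r = r_1 = 5/3. Let y(x) = x^r sum_{n>=0} a_n x^n with a_0 = 1.
Substitute y = x^r sum a_n x^n and match x^{r+n}. The recurrence is
  D(n) a_n - 4 a_{n-1} - 1 a_{n-2} = 0,  where D(n) = (r+n)(r+n-1) + (-1)(r+n) + (5/9).
  a_n = [4 a_{n-1} + 1 a_{n-2}] / D(n).
Since the indicial polynomial factors as (r - r_1)(r - r_2), D(n) = (r_1 + n - r_1)(r_1 + n - r_2) = n(n + 4/3).
Evaluating step by step (a_0 = 1):
  n = 1: D(1) = 1(1 + 4/3) = 7/3; numerator = 4(1) = 4; a_1 = (4)/(7/3) = 12/7
  n = 2: D(2) = 2(2 + 4/3) = 20/3; numerator = 4(12/7) + 1(1) = 55/7; a_2 = (55/7)/(20/3) = 33/28
  n = 3: D(3) = 3(3 + 4/3) = 13; numerator = 4(33/28) + 1(12/7) = 45/7; a_3 = (45/7)/(13) = 45/91

r = 5/3; a_0 = 1; a_1 = 12/7; a_2 = 33/28; a_3 = 45/91


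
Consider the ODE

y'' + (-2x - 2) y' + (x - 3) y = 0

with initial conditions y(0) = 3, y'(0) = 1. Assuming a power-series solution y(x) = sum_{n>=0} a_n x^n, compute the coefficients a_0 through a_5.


Ansatz: y(x) = sum_{n>=0} a_n x^n, so y'(x) = sum_{n>=1} n a_n x^(n-1) and y''(x) = sum_{n>=2} n(n-1) a_n x^(n-2).
Substitute into P(x) y'' + Q(x) y' + R(x) y = 0 with P(x) = 1, Q(x) = -2x - 2, R(x) = x - 3, and match powers of x.
Initial conditions: a_0 = 3, a_1 = 1.
Setting the coefficient of each power of x to zero and solving order by order (substituting the coefficients already found):
  x^0: 2 a_2 - 2 a_1 - 3 a_0 = 0  ->  2 a_2 = 2 a_1 + 3 a_0 = 11  ->  a_2 = 11/2
  x^1: 6 a_3 - 4 a_2 - 5 a_1 + a_0 = 0  ->  6 a_3 = 4 a_2 + 5 a_1 - a_0 = 24  ->  a_3 = 4
  x^2: 12 a_4 - 6 a_3 - 7 a_2 + a_1 = 0  ->  12 a_4 = 6 a_3 + 7 a_2 - a_1 = 123/2  ->  a_4 = 41/8
  x^3: 20 a_5 - 8 a_4 - 9 a_3 + a_2 = 0  ->  20 a_5 = 8 a_4 + 9 a_3 - a_2 = 143/2  ->  a_5 = 143/40
Truncated series: y(x) = 3 + x + (11/2) x^2 + 4 x^3 + (41/8) x^4 + (143/40) x^5 + O(x^6).

a_0 = 3; a_1 = 1; a_2 = 11/2; a_3 = 4; a_4 = 41/8; a_5 = 143/40


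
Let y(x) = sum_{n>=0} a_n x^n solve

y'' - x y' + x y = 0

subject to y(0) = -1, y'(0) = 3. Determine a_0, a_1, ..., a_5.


Ansatz: y(x) = sum_{n>=0} a_n x^n, so y'(x) = sum_{n>=1} n a_n x^(n-1) and y''(x) = sum_{n>=2} n(n-1) a_n x^(n-2).
Substitute into P(x) y'' + Q(x) y' + R(x) y = 0 with P(x) = 1, Q(x) = -x, R(x) = x, and match powers of x.
Initial conditions: a_0 = -1, a_1 = 3.
Setting the coefficient of each power of x to zero and solving order by order (substituting the coefficients already found):
  x^0: 2 a_2 = 0  ->  a_2 = 0
  x^1: 6 a_3 - a_1 + a_0 = 0  ->  6 a_3 = a_1 - a_0 = 4  ->  a_3 = 2/3
  x^2: 12 a_4 - 2 a_2 + a_1 = 0  ->  12 a_4 = 2 a_2 - a_1 = -3  ->  a_4 = -1/4
  x^3: 20 a_5 - 3 a_3 + a_2 = 0  ->  20 a_5 = 3 a_3 - a_2 = 2  ->  a_5 = 1/10
Truncated series: y(x) = -1 + 3 x + (2/3) x^3 - (1/4) x^4 + (1/10) x^5 + O(x^6).

a_0 = -1; a_1 = 3; a_2 = 0; a_3 = 2/3; a_4 = -1/4; a_5 = 1/10


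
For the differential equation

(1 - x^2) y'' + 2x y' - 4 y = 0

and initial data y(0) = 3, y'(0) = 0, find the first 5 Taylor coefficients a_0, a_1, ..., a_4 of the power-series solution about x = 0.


Ansatz: y(x) = sum_{n>=0} a_n x^n, so y'(x) = sum_{n>=1} n a_n x^(n-1) and y''(x) = sum_{n>=2} n(n-1) a_n x^(n-2).
Substitute into P(x) y'' + Q(x) y' + R(x) y = 0 with P(x) = 1 - x^2, Q(x) = 2x, R(x) = -4, and match powers of x.
Initial conditions: a_0 = 3, a_1 = 0.
Setting the coefficient of each power of x to zero and solving order by order (substituting the coefficients already found):
  x^0: 2 a_2 - 4 a_0 = 0  ->  2 a_2 = 4 a_0 = 12  ->  a_2 = 6
  x^1: 6 a_3 - 2 a_1 = 0  ->  6 a_3 = 2 a_1 = 0  ->  a_3 = 0
  x^2: 12 a_4 - 2 a_2 = 0  ->  12 a_4 = 2 a_2 = 12  ->  a_4 = 1
Truncated series: y(x) = 3 + 6 x^2 + x^4 + O(x^5).

a_0 = 3; a_1 = 0; a_2 = 6; a_3 = 0; a_4 = 1


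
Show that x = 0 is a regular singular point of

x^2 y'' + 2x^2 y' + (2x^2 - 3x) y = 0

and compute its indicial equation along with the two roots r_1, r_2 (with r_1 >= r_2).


Divide by x^2 to reach normal form y'' + P_1(x) y' + P_2(x) y = 0 with P_1(x) = 2 and P_2(x) = 2 - 3/x.
x = 0 is a singular point because the y-coefficient 2 - 3/x has a pole at x = 0.
It is a regular singular point because x P_1(x) = p(x) = 2x and x^2 P_2(x) = q(x) = 2x^2 - 3x are polynomials, hence analytic at x = 0.
p(0) = 0,  q(0) = 0.
Indicial equation: r(r-1) + p(0) r + q(0) = 0, i.e. r^2 + (p(0) - 1) r + q(0) = 0, i.e. r^2 - 1 r = 0.
Discriminant: (-1)^2 - 4(0) = 1, so r = (1 ± 1)/2.
Solving: r_1 = 1, r_2 = 0.

indicial: r^2 - 1 r = 0; roots r_1 = 1, r_2 = 0


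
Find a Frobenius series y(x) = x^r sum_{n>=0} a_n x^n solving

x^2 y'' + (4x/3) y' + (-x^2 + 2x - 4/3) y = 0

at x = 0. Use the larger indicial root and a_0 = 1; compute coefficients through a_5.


Write in Frobenius form y'' + (p(x)/x) y' + (q(x)/x^2) y = 0:
  p(x) = 4/3,  q(x) = -x^2 + 2x - 4/3.
Indicial equation: r(r-1) + (4/3) r + (-4/3) = 0 -> roots r_1 = 1, r_2 = -4/3.
Take r = r_1 = 1. Let y(x) = x^r sum_{n>=0} a_n x^n with a_0 = 1.
Substitute y = x^r sum a_n x^n and match x^{r+n}. The recurrence is
  D(n) a_n + 2 a_{n-1} - 1 a_{n-2} = 0,  where D(n) = (r+n)(r+n-1) + (4/3)(r+n) + (-4/3).
  a_n = [-2 a_{n-1} + 1 a_{n-2}] / D(n).
Since the indicial polynomial factors as (r - r_1)(r - r_2), D(n) = (r_1 + n - r_1)(r_1 + n - r_2) = n(n + 7/3).
Evaluating step by step (a_0 = 1):
  n = 1: D(1) = 1(1 + 7/3) = 10/3; numerator = -2(1) = -2; a_1 = (-2)/(10/3) = -3/5
  n = 2: D(2) = 2(2 + 7/3) = 26/3; numerator = -2(-3/5) + 1(1) = 11/5; a_2 = (11/5)/(26/3) = 33/130
  n = 3: D(3) = 3(3 + 7/3) = 16; numerator = -2(33/130) + 1(-3/5) = -72/65; a_3 = (-72/65)/(16) = -9/130
  n = 4: D(4) = 4(4 + 7/3) = 76/3; numerator = -2(-9/130) + 1(33/130) = 51/130; a_4 = (51/130)/(76/3) = 153/9880
  n = 5: D(5) = 5(5 + 7/3) = 110/3; numerator = -2(153/9880) + 1(-9/130) = -99/988; a_5 = (-99/988)/(110/3) = -27/9880

r = 1; a_0 = 1; a_1 = -3/5; a_2 = 33/130; a_3 = -9/130; a_4 = 153/9880; a_5 = -27/9880


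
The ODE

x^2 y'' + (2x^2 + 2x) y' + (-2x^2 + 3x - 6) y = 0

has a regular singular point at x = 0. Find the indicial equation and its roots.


Divide by x^2 to reach normal form y'' + P_1(x) y' + P_2(x) y = 0 with P_1(x) = 2 + 2/x and P_2(x) = -2 + 3/x - 6/x^2.
x = 0 is a singular point because the y'-coefficient 2 + 2/x has a pole at x = 0 and the y-coefficient -2 + 3/x - 6/x^2 has a pole at x = 0.
It is a regular singular point because x P_1(x) = p(x) = 2x + 2 and x^2 P_2(x) = q(x) = -2x^2 + 3x - 6 are polynomials, hence analytic at x = 0.
p(0) = 2,  q(0) = -6.
Indicial equation: r(r-1) + p(0) r + q(0) = 0, i.e. r^2 + (p(0) - 1) r + q(0) = 0, i.e. r^2 + 1 r - 6 = 0.
Discriminant: (1)^2 - 4(-6) = 25, so r = (-1 ± 5)/2.
Solving: r_1 = 2, r_2 = -3.

indicial: r^2 + 1 r - 6 = 0; roots r_1 = 2, r_2 = -3


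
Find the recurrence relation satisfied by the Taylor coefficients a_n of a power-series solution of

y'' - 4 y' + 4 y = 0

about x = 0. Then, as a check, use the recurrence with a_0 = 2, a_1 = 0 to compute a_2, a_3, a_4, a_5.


Substitute y = sum_n a_n x^n.
y''(x) has coefficient (n+2)(n+1) a_{n+2} at x^n;
-4 y'(x) has coefficient -4 (n+1) a_{n+1} at x^n;
4 y(x) has coefficient 4 a_n at x^n.
Matching x^n: (n+2)(n+1) a_{n+2} - 4 (n+1) a_{n+1} + 4 a_n = 0.
Thus a_{n+2} = [4 (n+1) a_{n+1} - 4 a_n] / ((n+1)(n+2)).

Check with a_0 = 2, a_1 = 0 (apply the recurrence for n = 0, 1, 2, 3): a_0 = 2, a_1 = 0, a_2 = -4, a_3 = -16/3, a_4 = -4, a_5 = -32/15.

a_(n+2) = [4 (n+1) a_(n+1) - 4 a_n] / ((n+1)(n+2)); check: a_0 = 2, a_1 = 0, a_2 = -4, a_3 = -16/3, a_4 = -4, a_5 = -32/15


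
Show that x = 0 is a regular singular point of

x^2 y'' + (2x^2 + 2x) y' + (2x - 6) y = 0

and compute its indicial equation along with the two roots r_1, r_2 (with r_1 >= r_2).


Divide by x^2 to reach normal form y'' + P_1(x) y' + P_2(x) y = 0 with P_1(x) = 2 + 2/x and P_2(x) = 2/x - 6/x^2.
x = 0 is a singular point because the y'-coefficient 2 + 2/x has a pole at x = 0 and the y-coefficient 2/x - 6/x^2 has a pole at x = 0.
It is a regular singular point because x P_1(x) = p(x) = 2x + 2 and x^2 P_2(x) = q(x) = 2x - 6 are polynomials, hence analytic at x = 0.
p(0) = 2,  q(0) = -6.
Indicial equation: r(r-1) + p(0) r + q(0) = 0, i.e. r^2 + (p(0) - 1) r + q(0) = 0, i.e. r^2 + 1 r - 6 = 0.
Discriminant: (1)^2 - 4(-6) = 25, so r = (-1 ± 5)/2.
Solving: r_1 = 2, r_2 = -3.

indicial: r^2 + 1 r - 6 = 0; roots r_1 = 2, r_2 = -3


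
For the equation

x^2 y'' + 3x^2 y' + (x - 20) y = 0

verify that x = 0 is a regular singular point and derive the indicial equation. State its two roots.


Divide by x^2 to reach normal form y'' + P_1(x) y' + P_2(x) y = 0 with P_1(x) = 3 and P_2(x) = 1/x - 20/x^2.
x = 0 is a singular point because the y-coefficient 1/x - 20/x^2 has a pole at x = 0.
It is a regular singular point because x P_1(x) = p(x) = 3x and x^2 P_2(x) = q(x) = x - 20 are polynomials, hence analytic at x = 0.
p(0) = 0,  q(0) = -20.
Indicial equation: r(r-1) + p(0) r + q(0) = 0, i.e. r^2 + (p(0) - 1) r + q(0) = 0, i.e. r^2 - 1 r - 20 = 0.
Discriminant: (-1)^2 - 4(-20) = 81, so r = (1 ± 9)/2.
Solving: r_1 = 5, r_2 = -4.

indicial: r^2 - 1 r - 20 = 0; roots r_1 = 5, r_2 = -4


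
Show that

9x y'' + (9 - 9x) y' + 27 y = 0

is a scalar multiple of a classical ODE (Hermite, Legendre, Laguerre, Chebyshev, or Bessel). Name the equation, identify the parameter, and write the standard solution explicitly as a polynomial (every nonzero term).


All three coefficients share the factor 9; dividing through by 9 gives  x y'' + (1 - x) y' + 3 y = 0.
This matches the Laguerre equation x y'' + (1 - x) y' + n y = 0 with n = 3; the polynomial solution is L_3(x).
With y = sum_k a_k x^k, matching x^k gives (k+1)k a_{k+1} + (k+1) a_{k+1} - k a_k + n a_k = 0, i.e. (k+1)^2 a_{k+1} = (k - n) a_k = (k - 3) a_k. The right side vanishes at k = 3, so the series terminates at degree 3.
Standard normalization L_n(0) = 1 gives a_0 = 1. Work upward with a_{k+1} = (k - 3) a_k / (k+1)^2:
  a_1 = (0 - 3)(1) / 1^2 = -3/1 = -3
  a_2 = (1 - 3)(-3) / 2^2 = 6/4 = 3/2
  a_3 = (2 - 3)(3/2) / 3^2 = (-3/2)/9 = -1/6
Hence L_3(x) = -x^3/6 + 3 x^2/2 - 3 x + 1.

L_3(x); series = -x^3/6 + 3 x^2/2 - 3 x + 1


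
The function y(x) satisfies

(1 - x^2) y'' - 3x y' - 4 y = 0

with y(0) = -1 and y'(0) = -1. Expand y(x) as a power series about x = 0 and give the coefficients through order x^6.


Ansatz: y(x) = sum_{n>=0} a_n x^n, so y'(x) = sum_{n>=1} n a_n x^(n-1) and y''(x) = sum_{n>=2} n(n-1) a_n x^(n-2).
Substitute into P(x) y'' + Q(x) y' + R(x) y = 0 with P(x) = 1 - x^2, Q(x) = -3x, R(x) = -4, and match powers of x.
Initial conditions: a_0 = -1, a_1 = -1.
Setting the coefficient of each power of x to zero and solving order by order (substituting the coefficients already found):
  x^0: 2 a_2 - 4 a_0 = 0  ->  2 a_2 = 4 a_0 = -4  ->  a_2 = -2
  x^1: 6 a_3 - 7 a_1 = 0  ->  6 a_3 = 7 a_1 = -7  ->  a_3 = -7/6
  x^2: 12 a_4 - 12 a_2 = 0  ->  12 a_4 = 12 a_2 = -24  ->  a_4 = -2
  x^3: 20 a_5 - 19 a_3 = 0  ->  20 a_5 = 19 a_3 = -133/6  ->  a_5 = -133/120
  x^4: 30 a_6 - 28 a_4 = 0  ->  30 a_6 = 28 a_4 = -56  ->  a_6 = -28/15
Truncated series: y(x) = -1 - x - 2 x^2 - (7/6) x^3 - 2 x^4 - (133/120) x^5 - (28/15) x^6 + O(x^7).

a_0 = -1; a_1 = -1; a_2 = -2; a_3 = -7/6; a_4 = -2; a_5 = -133/120; a_6 = -28/15


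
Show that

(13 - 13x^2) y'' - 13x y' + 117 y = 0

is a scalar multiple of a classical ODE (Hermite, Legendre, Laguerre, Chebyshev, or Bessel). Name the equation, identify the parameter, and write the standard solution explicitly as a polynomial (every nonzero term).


All three coefficients share the factor 13; dividing through by 13 gives  (1 - x^2) y'' - x y' + 9 y = 0.
This matches the Chebyshev equation (1 - x^2) y'' - x y' + n^2 y = 0 (note the -x y' term, not -2x y') with n^2 = 9, so n = 3; the polynomial solution is T_3(x).
With y = sum_k a_k x^k, matching x^k gives (k+2)(k+1) a_{k+2} = (k^2 - n^2) a_k = (k - 3)(k + 3) a_k. The right side vanishes at k = 3, so the series with the parity of 3 terminates at degree 3.
Standard normalization: leading coefficient of T_n is 2^(n-1), so a_3 = 2^2 = 4. Work downward with a_k = (k+1)(k+2) a_{k+2} / ((k - 3)(k + 3)):
  a_1 = (2)(3)(4) / ((1 - 3)(1 + 3)) = 24/(-8) = -3
Hence T_3(x) = 4 x^3 - 3 x.

T_3(x); series = 4 x^3 - 3 x


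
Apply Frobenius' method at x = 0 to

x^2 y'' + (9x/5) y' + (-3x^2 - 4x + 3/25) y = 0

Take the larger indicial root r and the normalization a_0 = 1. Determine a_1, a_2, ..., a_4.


Write in Frobenius form y'' + (p(x)/x) y' + (q(x)/x^2) y = 0:
  p(x) = 9/5,  q(x) = -3x^2 - 4x + 3/25.
Indicial equation: r(r-1) + (9/5) r + (3/25) = 0 -> roots r_1 = -1/5, r_2 = -3/5.
Take r = r_1 = -1/5. Let y(x) = x^r sum_{n>=0} a_n x^n with a_0 = 1.
Substitute y = x^r sum a_n x^n and match x^{r+n}. The recurrence is
  D(n) a_n - 4 a_{n-1} - 3 a_{n-2} = 0,  where D(n) = (r+n)(r+n-1) + (9/5)(r+n) + (3/25).
  a_n = [4 a_{n-1} + 3 a_{n-2}] / D(n).
Since the indicial polynomial factors as (r - r_1)(r - r_2), D(n) = (r_1 + n - r_1)(r_1 + n - r_2) = n(n + 2/5).
Evaluating step by step (a_0 = 1):
  n = 1: D(1) = 1(1 + 2/5) = 7/5; numerator = 4(1) = 4; a_1 = (4)/(7/5) = 20/7
  n = 2: D(2) = 2(2 + 2/5) = 24/5; numerator = 4(20/7) + 3(1) = 101/7; a_2 = (101/7)/(24/5) = 505/168
  n = 3: D(3) = 3(3 + 2/5) = 51/5; numerator = 4(505/168) + 3(20/7) = 865/42; a_3 = (865/42)/(51/5) = 4325/2142
  n = 4: D(4) = 4(4 + 2/5) = 88/5; numerator = 4(4325/2142) + 3(505/168) = 146465/8568; a_4 = (146465/8568)/(88/5) = 66575/68544

r = -1/5; a_0 = 1; a_1 = 20/7; a_2 = 505/168; a_3 = 4325/2142; a_4 = 66575/68544


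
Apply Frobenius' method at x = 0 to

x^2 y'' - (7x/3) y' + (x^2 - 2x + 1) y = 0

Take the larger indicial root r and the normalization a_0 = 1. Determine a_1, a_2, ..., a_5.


Write in Frobenius form y'' + (p(x)/x) y' + (q(x)/x^2) y = 0:
  p(x) = -7/3,  q(x) = x^2 - 2x + 1.
Indicial equation: r(r-1) + (-7/3) r + (1) = 0 -> roots r_1 = 3, r_2 = 1/3.
Take r = r_1 = 3. Let y(x) = x^r sum_{n>=0} a_n x^n with a_0 = 1.
Substitute y = x^r sum a_n x^n and match x^{r+n}. The recurrence is
  D(n) a_n - 2 a_{n-1} + 1 a_{n-2} = 0,  where D(n) = (r+n)(r+n-1) + (-7/3)(r+n) + (1).
  a_n = [2 a_{n-1} - 1 a_{n-2}] / D(n).
Since the indicial polynomial factors as (r - r_1)(r - r_2), D(n) = (r_1 + n - r_1)(r_1 + n - r_2) = n(n + 8/3).
Evaluating step by step (a_0 = 1):
  n = 1: D(1) = 1(1 + 8/3) = 11/3; numerator = 2(1) = 2; a_1 = (2)/(11/3) = 6/11
  n = 2: D(2) = 2(2 + 8/3) = 28/3; numerator = 2(6/11) - 1(1) = 1/11; a_2 = (1/11)/(28/3) = 3/308
  n = 3: D(3) = 3(3 + 8/3) = 17; numerator = 2(3/308) - 1(6/11) = -81/154; a_3 = (-81/154)/(17) = -81/2618
  n = 4: D(4) = 4(4 + 8/3) = 80/3; numerator = 2(-81/2618) - 1(3/308) = -375/5236; a_4 = (-375/5236)/(80/3) = -225/83776
  n = 5: D(5) = 5(5 + 8/3) = 115/3; numerator = 2(-225/83776) - 1(-81/2618) = 9/352; a_5 = (9/352)/(115/3) = 27/40480

r = 3; a_0 = 1; a_1 = 6/11; a_2 = 3/308; a_3 = -81/2618; a_4 = -225/83776; a_5 = 27/40480


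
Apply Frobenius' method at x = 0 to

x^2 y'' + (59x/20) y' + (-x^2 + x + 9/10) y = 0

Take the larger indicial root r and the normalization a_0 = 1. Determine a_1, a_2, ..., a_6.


Write in Frobenius form y'' + (p(x)/x) y' + (q(x)/x^2) y = 0:
  p(x) = 59/20,  q(x) = -x^2 + x + 9/10.
Indicial equation: r(r-1) + (59/20) r + (9/10) = 0 -> roots r_1 = -3/4, r_2 = -6/5.
Take r = r_1 = -3/4. Let y(x) = x^r sum_{n>=0} a_n x^n with a_0 = 1.
Substitute y = x^r sum a_n x^n and match x^{r+n}. The recurrence is
  D(n) a_n + 1 a_{n-1} - 1 a_{n-2} = 0,  where D(n) = (r+n)(r+n-1) + (59/20)(r+n) + (9/10).
  a_n = [-1 a_{n-1} + 1 a_{n-2}] / D(n).
Since the indicial polynomial factors as (r - r_1)(r - r_2), D(n) = (r_1 + n - r_1)(r_1 + n - r_2) = n(n + 9/20).
Evaluating step by step (a_0 = 1):
  n = 1: D(1) = 1(1 + 9/20) = 29/20; numerator = -1(1) = -1; a_1 = (-1)/(29/20) = -20/29
  n = 2: D(2) = 2(2 + 9/20) = 49/10; numerator = -1(-20/29) + 1(1) = 49/29; a_2 = (49/29)/(49/10) = 10/29
  n = 3: D(3) = 3(3 + 9/20) = 207/20; numerator = -1(10/29) + 1(-20/29) = -30/29; a_3 = (-30/29)/(207/20) = -200/2001
  n = 4: D(4) = 4(4 + 9/20) = 89/5; numerator = -1(-200/2001) + 1(10/29) = 890/2001; a_4 = (890/2001)/(89/5) = 50/2001
  n = 5: D(5) = 5(5 + 9/20) = 109/4; numerator = -1(50/2001) + 1(-200/2001) = -250/2001; a_5 = (-250/2001)/(109/4) = -1000/218109
  n = 6: D(6) = 6(6 + 9/20) = 387/10; numerator = -1(-1000/218109) + 1(50/2001) = 2150/72703; a_6 = (2150/72703)/(387/10) = 500/654327

r = -3/4; a_0 = 1; a_1 = -20/29; a_2 = 10/29; a_3 = -200/2001; a_4 = 50/2001; a_5 = -1000/218109; a_6 = 500/654327


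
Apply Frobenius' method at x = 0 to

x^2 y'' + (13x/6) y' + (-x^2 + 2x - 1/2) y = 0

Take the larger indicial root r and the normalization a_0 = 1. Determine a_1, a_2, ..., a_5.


Write in Frobenius form y'' + (p(x)/x) y' + (q(x)/x^2) y = 0:
  p(x) = 13/6,  q(x) = -x^2 + 2x - 1/2.
Indicial equation: r(r-1) + (13/6) r + (-1/2) = 0 -> roots r_1 = 1/3, r_2 = -3/2.
Take r = r_1 = 1/3. Let y(x) = x^r sum_{n>=0} a_n x^n with a_0 = 1.
Substitute y = x^r sum a_n x^n and match x^{r+n}. The recurrence is
  D(n) a_n + 2 a_{n-1} - 1 a_{n-2} = 0,  where D(n) = (r+n)(r+n-1) + (13/6)(r+n) + (-1/2).
  a_n = [-2 a_{n-1} + 1 a_{n-2}] / D(n).
Since the indicial polynomial factors as (r - r_1)(r - r_2), D(n) = (r_1 + n - r_1)(r_1 + n - r_2) = n(n + 11/6).
Evaluating step by step (a_0 = 1):
  n = 1: D(1) = 1(1 + 11/6) = 17/6; numerator = -2(1) = -2; a_1 = (-2)/(17/6) = -12/17
  n = 2: D(2) = 2(2 + 11/6) = 23/3; numerator = -2(-12/17) + 1(1) = 41/17; a_2 = (41/17)/(23/3) = 123/391
  n = 3: D(3) = 3(3 + 11/6) = 29/2; numerator = -2(123/391) + 1(-12/17) = -522/391; a_3 = (-522/391)/(29/2) = -36/391
  n = 4: D(4) = 4(4 + 11/6) = 70/3; numerator = -2(-36/391) + 1(123/391) = 195/391; a_4 = (195/391)/(70/3) = 117/5474
  n = 5: D(5) = 5(5 + 11/6) = 205/6; numerator = -2(117/5474) + 1(-36/391) = -369/2737; a_5 = (-369/2737)/(205/6) = -54/13685

r = 1/3; a_0 = 1; a_1 = -12/17; a_2 = 123/391; a_3 = -36/391; a_4 = 117/5474; a_5 = -54/13685


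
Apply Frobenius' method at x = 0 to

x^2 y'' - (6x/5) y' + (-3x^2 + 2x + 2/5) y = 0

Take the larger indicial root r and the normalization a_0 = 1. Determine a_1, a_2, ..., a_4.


Write in Frobenius form y'' + (p(x)/x) y' + (q(x)/x^2) y = 0:
  p(x) = -6/5,  q(x) = -3x^2 + 2x + 2/5.
Indicial equation: r(r-1) + (-6/5) r + (2/5) = 0 -> roots r_1 = 2, r_2 = 1/5.
Take r = r_1 = 2. Let y(x) = x^r sum_{n>=0} a_n x^n with a_0 = 1.
Substitute y = x^r sum a_n x^n and match x^{r+n}. The recurrence is
  D(n) a_n + 2 a_{n-1} - 3 a_{n-2} = 0,  where D(n) = (r+n)(r+n-1) + (-6/5)(r+n) + (2/5).
  a_n = [-2 a_{n-1} + 3 a_{n-2}] / D(n).
Since the indicial polynomial factors as (r - r_1)(r - r_2), D(n) = (r_1 + n - r_1)(r_1 + n - r_2) = n(n + 9/5).
Evaluating step by step (a_0 = 1):
  n = 1: D(1) = 1(1 + 9/5) = 14/5; numerator = -2(1) = -2; a_1 = (-2)/(14/5) = -5/7
  n = 2: D(2) = 2(2 + 9/5) = 38/5; numerator = -2(-5/7) + 3(1) = 31/7; a_2 = (31/7)/(38/5) = 155/266
  n = 3: D(3) = 3(3 + 9/5) = 72/5; numerator = -2(155/266) + 3(-5/7) = -440/133; a_3 = (-440/133)/(72/5) = -275/1197
  n = 4: D(4) = 4(4 + 9/5) = 116/5; numerator = -2(-275/1197) + 3(155/266) = 755/342; a_4 = (755/342)/(116/5) = 3775/39672

r = 2; a_0 = 1; a_1 = -5/7; a_2 = 155/266; a_3 = -275/1197; a_4 = 3775/39672


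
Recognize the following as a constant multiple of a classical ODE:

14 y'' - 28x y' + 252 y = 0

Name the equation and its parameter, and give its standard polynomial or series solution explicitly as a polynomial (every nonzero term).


All three coefficients share the factor 14; dividing through by 14 gives  y'' - 2x y' + 18 y = 0.
This matches the Hermite equation y'' - 2x y' + 2n y = 0 with 2n = 18, so n = 9; the polynomial solution is H_9(x).
With y = sum_k a_k x^k, matching x^k gives (k+2)(k+1) a_{k+2} = 2(k - n) a_k = 2(k - 9) a_k. The right side vanishes at k = 9, so the series with the parity of 9 terminates at degree 9.
Standard normalization: leading coefficient of H_n is 2^n, so a_9 = 2^9 = 512. Work downward with a_k = (k+1)(k+2) a_{k+2} / (2(k - n)):
  a_7 = (8)(9)(512) / (2(7 - 9)) = 36864/(-4) = -9216
  a_5 = (6)(7)(-9216) / (2(5 - 9)) = -387072/(-8) = 48384
  a_3 = (4)(5)(48384) / (2(3 - 9)) = 967680/(-12) = -80640
  a_1 = (2)(3)(-80640) / (2(1 - 9)) = -483840/(-16) = 30240
Hence H_9(x) = 512 x^9 - 9216 x^7 + 48384 x^5 - 80640 x^3 + 30240 x.

H_9(x); series = 512 x^9 - 9216 x^7 + 48384 x^5 - 80640 x^3 + 30240 x


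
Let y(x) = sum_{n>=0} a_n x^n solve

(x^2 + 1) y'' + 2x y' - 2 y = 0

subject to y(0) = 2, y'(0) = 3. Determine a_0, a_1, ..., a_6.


Ansatz: y(x) = sum_{n>=0} a_n x^n, so y'(x) = sum_{n>=1} n a_n x^(n-1) and y''(x) = sum_{n>=2} n(n-1) a_n x^(n-2).
Substitute into P(x) y'' + Q(x) y' + R(x) y = 0 with P(x) = x^2 + 1, Q(x) = 2x, R(x) = -2, and match powers of x.
Initial conditions: a_0 = 2, a_1 = 3.
Setting the coefficient of each power of x to zero and solving order by order (substituting the coefficients already found):
  x^0: 2 a_2 - 2 a_0 = 0  ->  2 a_2 = 2 a_0 = 4  ->  a_2 = 2
  x^1: 6 a_3 = 0  ->  a_3 = 0
  x^2: 12 a_4 + 4 a_2 = 0  ->  12 a_4 = -4 a_2 = -8  ->  a_4 = -2/3
  x^3: 20 a_5 + 10 a_3 = 0  ->  20 a_5 = -10 a_3 = 0  ->  a_5 = 0
  x^4: 30 a_6 + 18 a_4 = 0  ->  30 a_6 = -18 a_4 = 12  ->  a_6 = 2/5
Truncated series: y(x) = 2 + 3 x + 2 x^2 - (2/3) x^4 + (2/5) x^6 + O(x^7).

a_0 = 2; a_1 = 3; a_2 = 2; a_3 = 0; a_4 = -2/3; a_5 = 0; a_6 = 2/5


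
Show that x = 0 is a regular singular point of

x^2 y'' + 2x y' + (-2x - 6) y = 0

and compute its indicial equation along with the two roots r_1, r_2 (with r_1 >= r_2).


Divide by x^2 to reach normal form y'' + P_1(x) y' + P_2(x) y = 0 with P_1(x) = 2/x and P_2(x) = -2/x - 6/x^2.
x = 0 is a singular point because the y'-coefficient 2/x has a pole at x = 0 and the y-coefficient -2/x - 6/x^2 has a pole at x = 0.
It is a regular singular point because x P_1(x) = p(x) = 2 and x^2 P_2(x) = q(x) = -2x - 6 are polynomials, hence analytic at x = 0.
p(0) = 2,  q(0) = -6.
Indicial equation: r(r-1) + p(0) r + q(0) = 0, i.e. r^2 + (p(0) - 1) r + q(0) = 0, i.e. r^2 + 1 r - 6 = 0.
Discriminant: (1)^2 - 4(-6) = 25, so r = (-1 ± 5)/2.
Solving: r_1 = 2, r_2 = -3.

indicial: r^2 + 1 r - 6 = 0; roots r_1 = 2, r_2 = -3


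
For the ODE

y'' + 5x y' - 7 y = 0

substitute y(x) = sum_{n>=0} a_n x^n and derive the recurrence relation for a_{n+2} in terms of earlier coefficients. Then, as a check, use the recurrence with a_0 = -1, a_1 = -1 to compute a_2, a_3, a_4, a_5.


Substitute y = sum_n a_n x^n.
y''(x) has coefficient (n+2)(n+1) a_{n+2} at x^n;
5 x y'(x) has coefficient 5 n a_n at x^n (shift);
-7 y(x) has coefficient -7 a_n at x^n.
Matching x^n: (n+2)(n+1) a_{n+2} + (5n - 7) a_n = 0.
Thus a_{n+2} = (-5n + 7) / ((n+1)(n+2)) * a_n.

Check with a_0 = -1, a_1 = -1 (apply the recurrence for n = 0, 1, 2, 3): a_0 = -1, a_1 = -1, a_2 = -7/2, a_3 = -1/3, a_4 = 7/8, a_5 = 2/15.

a_(n+2) = (-5n + 7) / ((n+1)(n+2)) * a_n; check: a_0 = -1, a_1 = -1, a_2 = -7/2, a_3 = -1/3, a_4 = 7/8, a_5 = 2/15


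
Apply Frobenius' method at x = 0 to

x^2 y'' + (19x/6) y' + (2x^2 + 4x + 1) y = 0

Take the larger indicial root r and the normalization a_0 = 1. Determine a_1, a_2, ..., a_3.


Write in Frobenius form y'' + (p(x)/x) y' + (q(x)/x^2) y = 0:
  p(x) = 19/6,  q(x) = 2x^2 + 4x + 1.
Indicial equation: r(r-1) + (19/6) r + (1) = 0 -> roots r_1 = -2/3, r_2 = -3/2.
Take r = r_1 = -2/3. Let y(x) = x^r sum_{n>=0} a_n x^n with a_0 = 1.
Substitute y = x^r sum a_n x^n and match x^{r+n}. The recurrence is
  D(n) a_n + 4 a_{n-1} + 2 a_{n-2} = 0,  where D(n) = (r+n)(r+n-1) + (19/6)(r+n) + (1).
  a_n = [-4 a_{n-1} - 2 a_{n-2}] / D(n).
Since the indicial polynomial factors as (r - r_1)(r - r_2), D(n) = (r_1 + n - r_1)(r_1 + n - r_2) = n(n + 5/6).
Evaluating step by step (a_0 = 1):
  n = 1: D(1) = 1(1 + 5/6) = 11/6; numerator = -4(1) = -4; a_1 = (-4)/(11/6) = -24/11
  n = 2: D(2) = 2(2 + 5/6) = 17/3; numerator = -4(-24/11) - 2(1) = 74/11; a_2 = (74/11)/(17/3) = 222/187
  n = 3: D(3) = 3(3 + 5/6) = 23/2; numerator = -4(222/187) - 2(-24/11) = -72/187; a_3 = (-72/187)/(23/2) = -144/4301

r = -2/3; a_0 = 1; a_1 = -24/11; a_2 = 222/187; a_3 = -144/4301


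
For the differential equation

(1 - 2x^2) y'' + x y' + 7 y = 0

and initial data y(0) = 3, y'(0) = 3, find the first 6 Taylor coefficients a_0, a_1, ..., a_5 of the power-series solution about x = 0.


Ansatz: y(x) = sum_{n>=0} a_n x^n, so y'(x) = sum_{n>=1} n a_n x^(n-1) and y''(x) = sum_{n>=2} n(n-1) a_n x^(n-2).
Substitute into P(x) y'' + Q(x) y' + R(x) y = 0 with P(x) = 1 - 2x^2, Q(x) = x, R(x) = 7, and match powers of x.
Initial conditions: a_0 = 3, a_1 = 3.
Setting the coefficient of each power of x to zero and solving order by order (substituting the coefficients already found):
  x^0: 2 a_2 + 7 a_0 = 0  ->  2 a_2 = -7 a_0 = -21  ->  a_2 = -21/2
  x^1: 6 a_3 + 8 a_1 = 0  ->  6 a_3 = -8 a_1 = -24  ->  a_3 = -4
  x^2: 12 a_4 + 5 a_2 = 0  ->  12 a_4 = -5 a_2 = 105/2  ->  a_4 = 35/8
  x^3: 20 a_5 - 2 a_3 = 0  ->  20 a_5 = 2 a_3 = -8  ->  a_5 = -2/5
Truncated series: y(x) = 3 + 3 x - (21/2) x^2 - 4 x^3 + (35/8) x^4 - (2/5) x^5 + O(x^6).

a_0 = 3; a_1 = 3; a_2 = -21/2; a_3 = -4; a_4 = 35/8; a_5 = -2/5


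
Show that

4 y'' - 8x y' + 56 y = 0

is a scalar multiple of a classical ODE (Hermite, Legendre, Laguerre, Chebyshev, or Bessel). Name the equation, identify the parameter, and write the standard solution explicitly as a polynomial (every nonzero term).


All three coefficients share the factor 4; dividing through by 4 gives  y'' - 2x y' + 14 y = 0.
This matches the Hermite equation y'' - 2x y' + 2n y = 0 with 2n = 14, so n = 7; the polynomial solution is H_7(x).
With y = sum_k a_k x^k, matching x^k gives (k+2)(k+1) a_{k+2} = 2(k - n) a_k = 2(k - 7) a_k. The right side vanishes at k = 7, so the series with the parity of 7 terminates at degree 7.
Standard normalization: leading coefficient of H_n is 2^n, so a_7 = 2^7 = 128. Work downward with a_k = (k+1)(k+2) a_{k+2} / (2(k - n)):
  a_5 = (6)(7)(128) / (2(5 - 7)) = 5376/(-4) = -1344
  a_3 = (4)(5)(-1344) / (2(3 - 7)) = -26880/(-8) = 3360
  a_1 = (2)(3)(3360) / (2(1 - 7)) = 20160/(-12) = -1680
Hence H_7(x) = 128 x^7 - 1344 x^5 + 3360 x^3 - 1680 x.

H_7(x); series = 128 x^7 - 1344 x^5 + 3360 x^3 - 1680 x


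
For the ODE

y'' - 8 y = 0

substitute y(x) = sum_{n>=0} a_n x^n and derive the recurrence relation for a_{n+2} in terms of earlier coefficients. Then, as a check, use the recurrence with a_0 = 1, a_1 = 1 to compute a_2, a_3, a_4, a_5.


Substitute y = sum_n a_n x^n into y'' + (const) y = 0.
y''(x) = sum_{n>=0} (n+2)(n+1) a_{n+2} x^n.
The ODE becomes sum_n [(n+2)(n+1) a_{n+2} - 8 a_n] x^n = 0.
Setting each coefficient to zero gives the recurrence:
  (n+2)(n+1) a_{n+2} - 8 a_n = 0,
  a_{n+2} = 8 / ((n+1)(n+2)) a_n.

Check with a_0 = 1, a_1 = 1 (apply the recurrence for n = 0, 1, 2, 3): a_0 = 1, a_1 = 1, a_2 = 4, a_3 = 4/3, a_4 = 8/3, a_5 = 8/15.

a_{n+2} = 8/((n+1)(n+2)) * a_n; check: a_0 = 1, a_1 = 1, a_2 = 4, a_3 = 4/3, a_4 = 8/3, a_5 = 8/15


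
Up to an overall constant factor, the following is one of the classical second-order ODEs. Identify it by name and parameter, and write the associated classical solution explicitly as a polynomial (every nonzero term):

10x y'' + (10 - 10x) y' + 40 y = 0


All three coefficients share the factor 10; dividing through by 10 gives  x y'' + (1 - x) y' + 4 y = 0.
This matches the Laguerre equation x y'' + (1 - x) y' + n y = 0 with n = 4; the polynomial solution is L_4(x).
With y = sum_k a_k x^k, matching x^k gives (k+1)k a_{k+1} + (k+1) a_{k+1} - k a_k + n a_k = 0, i.e. (k+1)^2 a_{k+1} = (k - n) a_k = (k - 4) a_k. The right side vanishes at k = 4, so the series terminates at degree 4.
Standard normalization L_n(0) = 1 gives a_0 = 1. Work upward with a_{k+1} = (k - 4) a_k / (k+1)^2:
  a_1 = (0 - 4)(1) / 1^2 = -4/1 = -4
  a_2 = (1 - 4)(-4) / 2^2 = 12/4 = 3
  a_3 = (2 - 4)(3) / 3^2 = -6/9 = -2/3
  a_4 = (3 - 4)(-2/3) / 4^2 = (2/3)/16 = 1/24
Hence L_4(x) = x^4/24 - 2 x^3/3 + 3 x^2 - 4 x + 1.

L_4(x); series = x^4/24 - 2 x^3/3 + 3 x^2 - 4 x + 1


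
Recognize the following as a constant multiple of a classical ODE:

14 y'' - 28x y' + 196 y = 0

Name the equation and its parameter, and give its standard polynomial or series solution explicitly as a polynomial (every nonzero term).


All three coefficients share the factor 14; dividing through by 14 gives  y'' - 2x y' + 14 y = 0.
This matches the Hermite equation y'' - 2x y' + 2n y = 0 with 2n = 14, so n = 7; the polynomial solution is H_7(x).
With y = sum_k a_k x^k, matching x^k gives (k+2)(k+1) a_{k+2} = 2(k - n) a_k = 2(k - 7) a_k. The right side vanishes at k = 7, so the series with the parity of 7 terminates at degree 7.
Standard normalization: leading coefficient of H_n is 2^n, so a_7 = 2^7 = 128. Work downward with a_k = (k+1)(k+2) a_{k+2} / (2(k - n)):
  a_5 = (6)(7)(128) / (2(5 - 7)) = 5376/(-4) = -1344
  a_3 = (4)(5)(-1344) / (2(3 - 7)) = -26880/(-8) = 3360
  a_1 = (2)(3)(3360) / (2(1 - 7)) = 20160/(-12) = -1680
Hence H_7(x) = 128 x^7 - 1344 x^5 + 3360 x^3 - 1680 x.

H_7(x); series = 128 x^7 - 1344 x^5 + 3360 x^3 - 1680 x


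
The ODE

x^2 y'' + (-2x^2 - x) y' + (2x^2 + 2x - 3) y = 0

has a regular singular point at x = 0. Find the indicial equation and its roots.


Divide by x^2 to reach normal form y'' + P_1(x) y' + P_2(x) y = 0 with P_1(x) = -2 - 1/x and P_2(x) = 2 + 2/x - 3/x^2.
x = 0 is a singular point because the y'-coefficient -2 - 1/x has a pole at x = 0 and the y-coefficient 2 + 2/x - 3/x^2 has a pole at x = 0.
It is a regular singular point because x P_1(x) = p(x) = -2x - 1 and x^2 P_2(x) = q(x) = 2x^2 + 2x - 3 are polynomials, hence analytic at x = 0.
p(0) = -1,  q(0) = -3.
Indicial equation: r(r-1) + p(0) r + q(0) = 0, i.e. r^2 + (p(0) - 1) r + q(0) = 0, i.e. r^2 - 2 r - 3 = 0.
Discriminant: (-2)^2 - 4(-3) = 16, so r = (2 ± 4)/2.
Solving: r_1 = 3, r_2 = -1.

indicial: r^2 - 2 r - 3 = 0; roots r_1 = 3, r_2 = -1


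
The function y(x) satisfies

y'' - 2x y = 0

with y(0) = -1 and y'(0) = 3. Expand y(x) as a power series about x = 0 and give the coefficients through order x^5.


Ansatz: y(x) = sum_{n>=0} a_n x^n, so y'(x) = sum_{n>=1} n a_n x^(n-1) and y''(x) = sum_{n>=2} n(n-1) a_n x^(n-2).
Substitute into P(x) y'' + Q(x) y' + R(x) y = 0 with P(x) = 1, Q(x) = 0, R(x) = -2x, and match powers of x.
Initial conditions: a_0 = -1, a_1 = 3.
Setting the coefficient of each power of x to zero and solving order by order (substituting the coefficients already found):
  x^0: 2 a_2 = 0  ->  a_2 = 0
  x^1: 6 a_3 - 2 a_0 = 0  ->  6 a_3 = 2 a_0 = -2  ->  a_3 = -1/3
  x^2: 12 a_4 - 2 a_1 = 0  ->  12 a_4 = 2 a_1 = 6  ->  a_4 = 1/2
  x^3: 20 a_5 - 2 a_2 = 0  ->  20 a_5 = 2 a_2 = 0  ->  a_5 = 0
Truncated series: y(x) = -1 + 3 x - (1/3) x^3 + (1/2) x^4 + O(x^6).

a_0 = -1; a_1 = 3; a_2 = 0; a_3 = -1/3; a_4 = 1/2; a_5 = 0


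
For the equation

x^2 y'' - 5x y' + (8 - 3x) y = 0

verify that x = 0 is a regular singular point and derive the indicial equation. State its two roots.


Divide by x^2 to reach normal form y'' + P_1(x) y' + P_2(x) y = 0 with P_1(x) = -5/x and P_2(x) = -3/x + 8/x^2.
x = 0 is a singular point because the y'-coefficient -5/x has a pole at x = 0 and the y-coefficient -3/x + 8/x^2 has a pole at x = 0.
It is a regular singular point because x P_1(x) = p(x) = -5 and x^2 P_2(x) = q(x) = 8 - 3x are polynomials, hence analytic at x = 0.
p(0) = -5,  q(0) = 8.
Indicial equation: r(r-1) + p(0) r + q(0) = 0, i.e. r^2 + (p(0) - 1) r + q(0) = 0, i.e. r^2 - 6 r + 8 = 0.
Discriminant: (-6)^2 - 4(8) = 4, so r = (6 ± 2)/2.
Solving: r_1 = 4, r_2 = 2.

indicial: r^2 - 6 r + 8 = 0; roots r_1 = 4, r_2 = 2
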